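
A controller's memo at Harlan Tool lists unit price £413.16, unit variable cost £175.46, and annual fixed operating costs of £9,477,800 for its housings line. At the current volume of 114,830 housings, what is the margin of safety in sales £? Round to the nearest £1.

£30,969,255

Unit CM = price − variable cost = £413.16 − £175.46 = £237.70. Break-even units = £9,477,800 ÷ £237.70 = 39,872.95; break-even revenue = 39,872.95 × £413.16 = £16,473,907.65.
Current sales = 114,830 × £413.16 = £47,443,162.80.
Margin of safety = £47,443,162.80 − £16,473,907.65 = £30,969,255.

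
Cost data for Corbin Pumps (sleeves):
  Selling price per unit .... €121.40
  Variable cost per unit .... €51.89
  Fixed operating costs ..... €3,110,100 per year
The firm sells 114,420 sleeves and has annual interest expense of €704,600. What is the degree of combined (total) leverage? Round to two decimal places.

Contribution at this volume is 114,420 × €69.51 = €7,953,334.20.
Subtracting fixed costs: EBIT = €7,953,334.20 − €3,110,100 = €4,843,234.20. Interest = €704,600.00.
DOL = €7,953,334.20 ÷ €4,843,234.20 = 1.6422; DFL = €4,843,234.20 ÷ €4,138,634.20 = 1.1702.
Combined leverage = 1.6422 × 1.1702 = 1.9217.

1.92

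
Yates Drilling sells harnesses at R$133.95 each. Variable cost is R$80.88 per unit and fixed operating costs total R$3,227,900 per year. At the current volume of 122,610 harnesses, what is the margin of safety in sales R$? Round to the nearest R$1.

R$8,276,310

Contribution margin per unit = R$133.95 − R$80.88 = R$53.07. Break-even units = R$3,227,900 ÷ R$53.07 = 60,823.44; break-even revenue = 60,823.44 × R$133.95 = R$8,147,299.89.
Current sales = 122,610 × R$133.95 = R$16,423,609.50.
Margin of safety = R$16,423,609.50 − R$8,147,299.89 = R$8,276,310.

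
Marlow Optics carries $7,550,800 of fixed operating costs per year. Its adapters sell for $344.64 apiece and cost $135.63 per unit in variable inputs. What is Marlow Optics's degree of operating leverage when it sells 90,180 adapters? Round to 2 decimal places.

Contribution at this volume is 90,180 × $209.01 = $18,848,521.80.
Subtracting fixed costs: EBIT = $18,848,521.80 − $7,550,800 = $11,297,721.80.
Degree of operating leverage = $18,848,521.80 / $11,297,721.80 = 1.6683.

1.67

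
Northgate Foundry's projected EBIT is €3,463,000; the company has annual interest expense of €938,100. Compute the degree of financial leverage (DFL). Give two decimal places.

1.37

Annual interest charges come to €938,100.00.
DFL = EBIT ÷ (EBIT − I) = €3,463,000 ÷ (€3,463,000 − €938,100.00) = €3,463,000 ÷ €2,524,900.00 = 1.3715.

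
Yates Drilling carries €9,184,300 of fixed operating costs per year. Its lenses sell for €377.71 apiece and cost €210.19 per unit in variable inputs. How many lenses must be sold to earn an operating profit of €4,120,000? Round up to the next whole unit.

Unit CM = price − variable cost = €377.71 − €210.19 = €167.52.
Need Q such that Q × €167.52 − €9,184,300 = €4,120,000, i.e. Q = €13,304,300 / €167.52 = 79,419.17 → 79,420.

79,420 lenses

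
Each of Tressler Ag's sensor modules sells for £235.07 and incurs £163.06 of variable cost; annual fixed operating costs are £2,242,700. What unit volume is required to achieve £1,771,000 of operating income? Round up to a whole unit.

55,739 sensor modules

Unit CM = price − variable cost = £235.07 − £163.06 = £72.01.
Need Q such that Q × £72.01 − £2,242,700 = £1,771,000, i.e. Q = £4,013,700 / £72.01 = 55,738.09 → 55,739.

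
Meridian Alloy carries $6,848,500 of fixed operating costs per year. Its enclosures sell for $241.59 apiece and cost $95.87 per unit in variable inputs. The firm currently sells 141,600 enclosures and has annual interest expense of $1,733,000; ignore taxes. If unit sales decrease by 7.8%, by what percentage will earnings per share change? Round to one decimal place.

-13.4%

Contribution at this volume is 141,600 × $145.72 = $20,633,952.00.
EBIT = $20,633,952.00 − $6,848,500 = $13,785,452.00.
Interest = $1,733,000.00, so EBIT − I = $12,052,452.00.
DCL = total CM / (EBIT − I) = $20,633,952.00 / $12,052,452.00 = 1.7120.
%ΔEPS = DCL × %ΔSales = 1.7120 × -7.8% = -13.4%.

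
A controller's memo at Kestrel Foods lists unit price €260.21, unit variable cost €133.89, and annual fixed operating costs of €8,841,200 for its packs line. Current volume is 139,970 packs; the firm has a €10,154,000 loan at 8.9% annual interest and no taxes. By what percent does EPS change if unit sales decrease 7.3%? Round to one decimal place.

Contribution at this volume is 139,970 × €126.32 = €17,681,010.40.
Subtracting fixed costs: EBIT = €17,681,010.40 − €8,841,200 = €8,839,810.40.
After interest of €903,706.00, pre-tax earnings = €7,936,104.40.
Degree of combined leverage = contribution ÷ (EBIT − I) = €17,681,010.40 ÷ €7,936,104.40 = 2.2279.
%ΔEPS = DCL × %ΔSales = 2.2279 × -7.3% = -16.3%.

-16.3%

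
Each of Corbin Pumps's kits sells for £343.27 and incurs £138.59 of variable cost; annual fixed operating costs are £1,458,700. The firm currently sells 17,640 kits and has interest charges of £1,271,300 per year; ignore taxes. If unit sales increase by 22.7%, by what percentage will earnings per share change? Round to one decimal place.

+93.1%

Total contribution margin = 17,640 × £204.68 = £3,610,555.20.
EBIT = £3,610,555.20 − £1,458,700 = £2,151,855.20.
After interest of £1,271,300.00, pre-tax earnings = £880,555.20.
Degree of combined leverage = contribution ÷ (EBIT − I) = £3,610,555.20 ÷ £880,555.20 = 4.1003.
EPS therefore changes by 4.1003 × (+22.7%) = +93.1%.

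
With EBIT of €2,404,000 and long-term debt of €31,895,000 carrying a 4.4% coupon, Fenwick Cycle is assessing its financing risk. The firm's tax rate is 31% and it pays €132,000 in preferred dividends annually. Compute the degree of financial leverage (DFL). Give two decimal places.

2.97

Interest = €1,403,380.00.
Preferred dividends grossed up pre-tax: €132,000 / (1 − 0.31) = €191,304.35.
DFL = EBIT ÷ [EBIT − I − D_p/(1−t)] = €2,404,000 ÷ [€2,404,000 − €1,403,380.00 − €191,304.35] = €2,404,000 ÷ €809,315.65 = 2.9704.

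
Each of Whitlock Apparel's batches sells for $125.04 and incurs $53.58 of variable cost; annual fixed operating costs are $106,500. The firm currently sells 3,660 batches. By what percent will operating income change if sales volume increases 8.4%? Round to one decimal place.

Total contribution margin = 3,660 × $71.46 = $261,543.60.
Subtracting fixed costs: EBIT = $261,543.60 − $106,500 = $155,043.60.
Degree of operating leverage = $261,543.60 / $155,043.60 = 1.6869.
Operating income changes by 1.6869 × +8.4% = +14.2%.

+14.2%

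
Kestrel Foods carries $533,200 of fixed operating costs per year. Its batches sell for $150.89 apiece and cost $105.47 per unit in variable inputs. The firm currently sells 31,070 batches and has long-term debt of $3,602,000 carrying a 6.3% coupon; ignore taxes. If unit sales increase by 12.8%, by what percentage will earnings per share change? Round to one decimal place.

At 31,070 units, contribution = 31,070 × $45.42 = $1,411,199.40.
Operating income = contribution − fixed costs = $1,411,199.40 − $533,200 = $877,999.40.
After interest of $226,926.00, pre-tax earnings = $651,073.40.
DCL = total CM / (EBIT − I) = $1,411,199.40 / $651,073.40 = 2.1675.
%ΔEPS = DCL × %ΔSales = 2.1675 × +12.8% = +27.7%.

+27.7%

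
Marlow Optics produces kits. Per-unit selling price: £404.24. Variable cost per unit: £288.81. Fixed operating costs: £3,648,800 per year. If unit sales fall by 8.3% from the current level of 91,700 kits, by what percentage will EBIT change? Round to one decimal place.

At 91,700 units, contribution = 91,700 × £115.43 = £10,584,931.00.
EBIT = £10,584,931.00 − £3,648,800 = £6,936,131.00.
So DOL = total CM / EBIT = £10,584,931.00 / £6,936,131.00 = 1.5261.
So EBIT moves 1.5261 × (-8.3%) = -12.7%.

-12.7%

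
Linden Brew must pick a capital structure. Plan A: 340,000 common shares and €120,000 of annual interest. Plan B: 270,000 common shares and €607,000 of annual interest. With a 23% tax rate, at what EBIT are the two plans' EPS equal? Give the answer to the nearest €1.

At indifference, (EBIT − 120,000)(1 − t)/340,000 = (EBIT − 607,000)(1 − t)/270,000.
The (1 − t) factor cancels: (EBIT − 120,000) × 270,000 = (EBIT − 607,000) × 340,000.
Solving, EBIT = (607,000·340,000 − 120,000·270,000) / (340,000 − 270,000) = 173,980,000,000 / 70,000 = 2,485,428.57.

€2,485,429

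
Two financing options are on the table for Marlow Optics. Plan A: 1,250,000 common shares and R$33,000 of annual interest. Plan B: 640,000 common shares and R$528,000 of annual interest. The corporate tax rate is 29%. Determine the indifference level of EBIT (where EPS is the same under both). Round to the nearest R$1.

Set EPS_A = EPS_B: (EBIT − R$33,000)(1 − 0.29) ÷ 1,250,000 = (EBIT − R$528,000)(1 − 0.29) ÷ 640,000.
Cancelling (1 − t) and cross-multiplying: 640,000·(EBIT − 33,000) = 1,250,000·(EBIT − 528,000).
EBIT × (1,250,000 − 640,000) = 528,000 × 1,250,000 − 33,000 × 640,000 = 638,880,000,000, so EBIT = 638,880,000,000 ÷ 610,000 = 1,047,344.26.

R$1,047,344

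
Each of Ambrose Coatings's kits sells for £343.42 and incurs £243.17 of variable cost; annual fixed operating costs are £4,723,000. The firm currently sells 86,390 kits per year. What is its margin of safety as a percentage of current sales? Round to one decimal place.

Each unit contributes £343.42 − £243.17 = £100.25. Break-even units = £4,723,000 ÷ £100.25 = 47,112.22; break-even revenue = 47,112.22 × £343.42 = £16,179,278.40.
Actual sales revenue = 86,390 × £343.42 = £29,668,053.80.
Margin of safety = (£29,668,053.80 − £16,179,278.40) ÷ £29,668,053.80 = 45.5%.

45.5%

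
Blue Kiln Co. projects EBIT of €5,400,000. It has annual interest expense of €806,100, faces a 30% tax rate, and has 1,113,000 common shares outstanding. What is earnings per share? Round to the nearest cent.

€2.89

Interest = €806,100.00, so EBT = €5,400,000 − €806,100.00 = €4,593,900.00.
After tax at 30%: net income = €4,593,900.00 × 0.70 = €3,215,730.00.
EPS = €3,215,730.00 ÷ 1,113,000 = €2.89.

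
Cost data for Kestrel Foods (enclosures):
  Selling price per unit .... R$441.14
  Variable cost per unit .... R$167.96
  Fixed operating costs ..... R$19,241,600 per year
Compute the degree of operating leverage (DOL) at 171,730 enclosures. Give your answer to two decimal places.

1.70

Total contribution margin = 171,730 × R$273.18 = R$46,913,201.40.
Subtracting fixed costs: EBIT = R$46,913,201.40 − R$19,241,600 = R$27,671,601.40.
DOL = contribution ÷ EBIT = R$46,913,201.40 ÷ R$27,671,601.40 = 1.6954.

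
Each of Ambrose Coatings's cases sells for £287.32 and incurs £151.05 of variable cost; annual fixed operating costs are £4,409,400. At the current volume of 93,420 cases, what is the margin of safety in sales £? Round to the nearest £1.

£17,544,386

Unit CM = price − variable cost = £287.32 − £151.05 = £136.27. Break-even units = £4,409,400 ÷ £136.27 = 32,357.82; break-even revenue = 32,357.82 × £287.32 = £9,297,048.57.
Current sales = 93,420 × £287.32 = £26,841,434.40.
Margin of safety = £26,841,434.40 − £9,297,048.57 = £17,544,386.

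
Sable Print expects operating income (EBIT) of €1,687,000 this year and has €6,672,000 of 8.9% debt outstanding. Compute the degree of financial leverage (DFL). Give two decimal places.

Annual interest charges come to €593,808.00.
Degree of financial leverage = EBIT / (EBIT − interest) = €1,687,000 / €1,093,192.00 = 1.5432.

1.54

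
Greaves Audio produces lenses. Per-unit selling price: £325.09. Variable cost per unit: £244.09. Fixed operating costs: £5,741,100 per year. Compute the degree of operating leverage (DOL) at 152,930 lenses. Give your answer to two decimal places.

Total contribution margin = 152,930 × £81.00 = £12,387,330.00.
EBIT = £12,387,330.00 − £5,741,100 = £6,646,230.00.
So DOL = total CM / EBIT = £12,387,330.00 / £6,646,230.00 = 1.8638.

1.86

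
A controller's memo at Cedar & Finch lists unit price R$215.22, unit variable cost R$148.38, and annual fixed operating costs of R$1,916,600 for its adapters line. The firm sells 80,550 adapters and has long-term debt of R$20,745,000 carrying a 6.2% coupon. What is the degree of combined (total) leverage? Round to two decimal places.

2.47

At 80,550 units, contribution = 80,550 × R$66.84 = R$5,383,962.00.
Operating income = contribution − fixed costs = R$5,383,962.00 − R$1,916,600 = R$3,467,362.00. Interest = R$1,286,190.00.
DOL = R$5,383,962.00 ÷ R$3,467,362.00 = 1.5528; DFL = R$3,467,362.00 ÷ R$2,181,172.00 = 1.5897.
DCL = DOL × DFL = 1.5528 × 1.5897 = 2.4685.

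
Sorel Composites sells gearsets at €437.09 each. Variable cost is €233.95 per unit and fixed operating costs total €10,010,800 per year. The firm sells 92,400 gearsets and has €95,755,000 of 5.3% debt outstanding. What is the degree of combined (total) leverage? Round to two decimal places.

Total contribution margin = 92,400 × €203.14 = €18,770,136.00.
Operating income = contribution − fixed costs = €18,770,136.00 − €10,010,800 = €8,759,336.00. Interest = €5,075,015.00, so EBIT − I = €3,684,321.00.
DCL = contribution ÷ (EBIT − I) = €18,770,136.00 ÷ €3,684,321.00 = 5.0946.

5.09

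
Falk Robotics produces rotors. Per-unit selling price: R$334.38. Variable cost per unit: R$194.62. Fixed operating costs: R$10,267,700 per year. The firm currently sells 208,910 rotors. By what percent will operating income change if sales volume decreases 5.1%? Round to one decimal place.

Total contribution margin = 208,910 × R$139.76 = R$29,197,261.60.
Operating income = contribution − fixed costs = R$29,197,261.60 − R$10,267,700 = R$18,929,561.60.
So DOL = total CM / EBIT = R$29,197,261.60 / R$18,929,561.60 = 1.5424.
So EBIT moves 1.5424 × (-5.1%) = -7.9%.

-7.9%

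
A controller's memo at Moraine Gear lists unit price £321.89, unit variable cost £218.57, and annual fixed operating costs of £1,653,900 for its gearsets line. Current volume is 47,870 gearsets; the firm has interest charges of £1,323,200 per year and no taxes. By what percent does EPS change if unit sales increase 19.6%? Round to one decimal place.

Total contribution margin = 47,870 × £103.32 = £4,945,928.40.
Subtracting fixed costs: EBIT = £4,945,928.40 − £1,653,900 = £3,292,028.40.
Interest = £1,323,200.00, so EBIT − I = £1,968,828.40.
Degree of combined leverage = contribution ÷ (EBIT − I) = £4,945,928.40 ÷ £1,968,828.40 = 2.5121.
%ΔEPS = DCL × %ΔSales = 2.5121 × +19.6% = +49.2%.

+49.2%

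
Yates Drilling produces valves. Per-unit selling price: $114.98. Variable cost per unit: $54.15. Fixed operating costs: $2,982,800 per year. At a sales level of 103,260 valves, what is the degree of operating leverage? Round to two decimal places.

Contribution at this volume is 103,260 × $60.83 = $6,281,305.80.
Operating income = contribution − fixed costs = $6,281,305.80 − $2,982,800 = $3,298,505.80.
DOL = contribution ÷ EBIT = $6,281,305.80 ÷ $3,298,505.80 = 1.9043.

1.90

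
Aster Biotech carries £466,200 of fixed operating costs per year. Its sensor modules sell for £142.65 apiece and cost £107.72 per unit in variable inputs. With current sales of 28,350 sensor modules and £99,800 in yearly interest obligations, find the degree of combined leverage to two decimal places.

2.33

Contribution at this volume is 28,350 × £34.93 = £990,265.50.
Operating income = contribution − fixed costs = £990,265.50 − £466,200 = £524,065.50. Interest = £99,800.00, so EBIT − I = £424,265.50.
DCL = contribution ÷ (EBIT − I) = £990,265.50 ÷ £424,265.50 = 2.3341.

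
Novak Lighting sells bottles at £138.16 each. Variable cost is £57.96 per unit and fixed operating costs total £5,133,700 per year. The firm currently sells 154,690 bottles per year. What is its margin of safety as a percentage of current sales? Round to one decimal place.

58.6%

Each unit contributes £138.16 − £57.96 = £80.20. Break-even units = £5,133,700 ÷ £80.20 = 64,011.22; break-even revenue = 64,011.22 × £138.16 = £8,843,790.42.
Actual sales revenue = 154,690 × £138.16 = £21,371,970.40.
Margin of safety = (£21,371,970.40 − £8,843,790.42) ÷ £21,371,970.40 = 58.6%.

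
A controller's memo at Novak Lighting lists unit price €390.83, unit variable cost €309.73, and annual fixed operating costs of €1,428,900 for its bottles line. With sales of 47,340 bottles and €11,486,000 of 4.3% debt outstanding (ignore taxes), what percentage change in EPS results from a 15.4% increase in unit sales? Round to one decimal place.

Total contribution margin = 47,340 × €81.10 = €3,839,274.00.
Operating income = contribution − fixed costs = €3,839,274.00 − €1,428,900 = €2,410,374.00.
After interest of €493,898.00, pre-tax earnings = €1,916,476.00.
Degree of combined leverage = contribution ÷ (EBIT − I) = €3,839,274.00 ÷ €1,916,476.00 = 2.0033.
EPS therefore changes by 2.0033 × (+15.4%) = +30.9%.

+30.9%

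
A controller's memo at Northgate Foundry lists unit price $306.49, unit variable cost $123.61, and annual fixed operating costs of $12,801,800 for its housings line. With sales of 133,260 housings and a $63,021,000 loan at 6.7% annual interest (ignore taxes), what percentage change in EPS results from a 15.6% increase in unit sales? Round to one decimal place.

+51.8%

Contribution at this volume is 133,260 × $182.88 = $24,370,588.80.
EBIT = $24,370,588.80 − $12,801,800 = $11,568,788.80.
After interest of $4,222,407.00, pre-tax earnings = $7,346,381.80.
DCL = total CM / (EBIT − I) = $24,370,588.80 / $7,346,381.80 = 3.3174.
EPS therefore changes by 3.3174 × (+15.6%) = +51.8%.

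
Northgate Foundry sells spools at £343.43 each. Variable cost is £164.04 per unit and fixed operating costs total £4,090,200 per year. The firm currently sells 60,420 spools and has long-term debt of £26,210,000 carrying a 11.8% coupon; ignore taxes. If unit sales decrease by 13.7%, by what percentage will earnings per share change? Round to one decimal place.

-40.6%

At 60,420 units, contribution = 60,420 × £179.39 = £10,838,743.80.
Subtracting fixed costs: EBIT = £10,838,743.80 − £4,090,200 = £6,748,543.80.
Interest = £3,092,780.00, so EBIT − I = £3,655,763.80.
Degree of combined leverage = contribution ÷ (EBIT − I) = £10,838,743.80 ÷ £3,655,763.80 = 2.9648.
%ΔEPS = DCL × %ΔSales = 2.9648 × -13.7% = -40.6%.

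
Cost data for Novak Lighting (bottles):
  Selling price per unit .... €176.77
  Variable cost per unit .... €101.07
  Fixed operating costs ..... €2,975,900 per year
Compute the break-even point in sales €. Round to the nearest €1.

Contribution margin per unit = €176.77 − €101.07 = €75.70, a CM ratio of €75.70 ÷ €176.77 = 0.4282.
Break-even sales = FC ÷ CM ratio = €2,975,900 × €176.77 / €75.70 = €6,949,139.

€6,949,139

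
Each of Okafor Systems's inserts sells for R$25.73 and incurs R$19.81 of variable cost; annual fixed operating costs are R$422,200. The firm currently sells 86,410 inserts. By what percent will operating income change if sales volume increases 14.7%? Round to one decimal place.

Contribution at this volume is 86,410 × R$5.92 = R$511,547.20.
Operating income = contribution − fixed costs = R$511,547.20 − R$422,200 = R$89,347.20.
DOL = contribution ÷ EBIT = R$511,547.20 ÷ R$89,347.20 = 5.7254.
%ΔEBIT = DOL × %ΔSales = 5.7254 × +14.7% = +84.2%.

+84.2%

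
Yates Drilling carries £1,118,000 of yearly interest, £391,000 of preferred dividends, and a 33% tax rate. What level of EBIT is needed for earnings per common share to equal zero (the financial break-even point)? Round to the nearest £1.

Preferred dividends are paid after tax, so their pre-tax equivalent is £391,000 ÷ (1 − 0.33) = £583,582.09.
EPS = 0 when EBIT covers interest plus the pre-tax preferred burden: £1,118,000 + £583,582.09 = £1,701,582.09.

£1,701,582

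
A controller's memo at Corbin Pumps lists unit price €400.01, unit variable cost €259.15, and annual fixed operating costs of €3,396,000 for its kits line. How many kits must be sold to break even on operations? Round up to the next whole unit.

24,110 kits

Each unit contributes €400.01 − €259.15 = €140.86.
Break-even volume = fixed costs ÷ CM per unit = €3,396,000 ÷ €140.86 = 24,109.04, so 24,110 kits.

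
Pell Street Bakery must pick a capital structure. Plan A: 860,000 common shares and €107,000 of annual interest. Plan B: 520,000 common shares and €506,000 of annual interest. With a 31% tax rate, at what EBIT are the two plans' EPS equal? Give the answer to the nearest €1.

At indifference, (EBIT − 107,000)(1 − t)/860,000 = (EBIT − 506,000)(1 − t)/520,000.
Cancelling (1 − t) and cross-multiplying: 520,000·(EBIT − 107,000) = 860,000·(EBIT − 506,000).
EBIT × (860,000 − 520,000) = 506,000 × 860,000 − 107,000 × 520,000 = 379,520,000,000, so EBIT = 379,520,000,000 ÷ 340,000 = 1,116,235.29.

€1,116,235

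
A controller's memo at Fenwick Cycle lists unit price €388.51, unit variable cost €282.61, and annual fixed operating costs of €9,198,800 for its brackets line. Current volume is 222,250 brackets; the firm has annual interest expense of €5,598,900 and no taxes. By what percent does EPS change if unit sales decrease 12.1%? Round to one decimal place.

Contribution at this volume is 222,250 × €105.90 = €23,536,275.00.
Operating income = contribution − fixed costs = €23,536,275.00 − €9,198,800 = €14,337,475.00.
Interest = €5,598,900.00, so EBIT − I = €8,738,575.00.
DCL = total CM / (EBIT − I) = €23,536,275.00 / €8,738,575.00 = 2.6934.
EPS therefore changes by 2.6934 × (-12.1%) = -32.6%.

-32.6%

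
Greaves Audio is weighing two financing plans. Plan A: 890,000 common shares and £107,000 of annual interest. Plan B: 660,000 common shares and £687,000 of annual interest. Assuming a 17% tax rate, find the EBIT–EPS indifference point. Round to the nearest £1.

£2,351,348

At indifference, (EBIT − 107,000)(1 − t)/890,000 = (EBIT − 687,000)(1 − t)/660,000.
The (1 − t) factor cancels: (EBIT − 107,000) × 660,000 = (EBIT − 687,000) × 890,000.
EBIT × (890,000 − 660,000) = 687,000 × 890,000 − 107,000 × 660,000 = 540,810,000,000, so EBIT = 540,810,000,000 ÷ 230,000 = 2,351,347.83.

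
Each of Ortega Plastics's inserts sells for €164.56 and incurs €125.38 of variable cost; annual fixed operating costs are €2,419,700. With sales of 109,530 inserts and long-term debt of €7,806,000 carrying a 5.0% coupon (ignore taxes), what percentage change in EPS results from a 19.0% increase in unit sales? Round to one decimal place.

+55.0%

Total contribution margin = 109,530 × €39.18 = €4,291,385.40.
EBIT = €4,291,385.40 − €2,419,700 = €1,871,685.40.
After interest of €390,300.00, pre-tax earnings = €1,481,385.40.
DCL = total CM / (EBIT − I) = €4,291,385.40 / €1,481,385.40 = 2.8969.
EPS therefore changes by 2.8969 × (+19.0%) = +55.0%.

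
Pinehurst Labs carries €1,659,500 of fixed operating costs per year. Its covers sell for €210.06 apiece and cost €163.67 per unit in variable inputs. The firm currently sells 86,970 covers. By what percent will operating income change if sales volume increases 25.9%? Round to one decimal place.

+44.0%

Contribution at this volume is 86,970 × €46.39 = €4,034,538.30.
Subtracting fixed costs: EBIT = €4,034,538.30 − €1,659,500 = €2,375,038.30.
So DOL = total CM / EBIT = €4,034,538.30 / €2,375,038.30 = 1.6987.
%ΔEBIT = DOL × %ΔSales = 1.6987 × +25.9% = +44.0%.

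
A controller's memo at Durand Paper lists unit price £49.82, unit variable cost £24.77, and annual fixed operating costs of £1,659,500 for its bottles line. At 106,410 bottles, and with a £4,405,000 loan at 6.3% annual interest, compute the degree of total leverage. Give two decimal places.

Contribution at this volume is 106,410 × £25.05 = £2,665,570.50.
Subtracting fixed costs: EBIT = £2,665,570.50 − £1,659,500 = £1,006,070.50. Interest = £277,515.00.
DOL = £2,665,570.50 ÷ £1,006,070.50 = 2.6495; DFL = £1,006,070.50 ÷ £728,555.50 = 1.3809.
Combined leverage = 2.6495 × 1.3809 = 3.6587.

3.66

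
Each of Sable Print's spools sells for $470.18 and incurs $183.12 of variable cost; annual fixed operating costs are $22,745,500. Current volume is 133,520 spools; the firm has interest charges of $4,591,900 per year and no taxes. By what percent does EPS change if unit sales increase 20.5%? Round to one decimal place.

+71.5%

Contribution at this volume is 133,520 × $287.06 = $38,328,251.20.
Operating income = contribution − fixed costs = $38,328,251.20 − $22,745,500 = $15,582,751.20.
Interest = $4,591,900.00, so EBIT − I = $10,990,851.20.
Degree of combined leverage = contribution ÷ (EBIT − I) = $38,328,251.20 ÷ $10,990,851.20 = 3.4873.
EPS therefore changes by 3.4873 × (+20.5%) = +71.5%.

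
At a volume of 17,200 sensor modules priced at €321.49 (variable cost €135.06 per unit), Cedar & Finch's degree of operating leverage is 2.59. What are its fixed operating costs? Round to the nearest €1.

€1,968,528

Contribution at this volume is 17,200 × €186.43 = €3,206,596.00.
DOL = contribution / EBIT, so EBIT = €3,206,596.00 / 2.59 = €1,238,067.95.
And FC = contribution − EBIT = €3,206,596.00 − €1,238,067.95 = €1,968,528.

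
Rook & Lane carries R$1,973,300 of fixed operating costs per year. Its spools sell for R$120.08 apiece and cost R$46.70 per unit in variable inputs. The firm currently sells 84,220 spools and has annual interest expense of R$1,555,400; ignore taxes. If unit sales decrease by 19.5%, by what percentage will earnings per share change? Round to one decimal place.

Contribution at this volume is 84,220 × R$73.38 = R$6,180,063.60.
Subtracting fixed costs: EBIT = R$6,180,063.60 − R$1,973,300 = R$4,206,763.60.
After interest of R$1,555,400.00, pre-tax earnings = R$2,651,363.60.
DCL = total CM / (EBIT − I) = R$6,180,063.60 / R$2,651,363.60 = 2.3309.
%ΔEPS = DCL × %ΔSales = 2.3309 × -19.5% = -45.5%.

-45.5%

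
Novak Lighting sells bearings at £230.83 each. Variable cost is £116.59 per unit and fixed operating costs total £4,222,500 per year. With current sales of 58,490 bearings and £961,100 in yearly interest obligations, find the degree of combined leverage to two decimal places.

At 58,490 units, contribution = 58,490 × £114.24 = £6,681,897.60.
Operating income = contribution − fixed costs = £6,681,897.60 − £4,222,500 = £2,459,397.60. Interest = £961,100.00.
DOL = £6,681,897.60 ÷ £2,459,397.60 = 2.7169; DFL = £2,459,397.60 ÷ £1,498,297.60 = 1.6415.
DCL = DOL × DFL = 2.7169 × 1.6415 = 4.4598.

4.46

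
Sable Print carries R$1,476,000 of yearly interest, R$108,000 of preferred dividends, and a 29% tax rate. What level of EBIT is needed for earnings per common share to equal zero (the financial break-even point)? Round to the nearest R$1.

Grossing the preferred dividend up to pre-tax terms: R$108,000 / (1 − 0.29) = R$152,112.68.
Financial break-even EBIT = interest + D_p ÷ (1 − t) = R$1,476,000 + R$152,112.68 = R$1,628,112.68.

R$1,628,113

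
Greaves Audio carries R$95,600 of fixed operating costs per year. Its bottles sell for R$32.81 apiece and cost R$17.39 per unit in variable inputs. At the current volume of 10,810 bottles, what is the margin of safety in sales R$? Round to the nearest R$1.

Each unit contributes R$32.81 − R$17.39 = R$15.42. Break-even units = R$95,600 ÷ R$15.42 = 6,199.74; break-even revenue = 6,199.74 × R$32.81 = R$203,413.49.
Actual sales revenue = 10,810 × R$32.81 = R$354,676.10.
Margin of safety = R$354,676.10 − R$203,413.49 = R$151,263.

R$151,263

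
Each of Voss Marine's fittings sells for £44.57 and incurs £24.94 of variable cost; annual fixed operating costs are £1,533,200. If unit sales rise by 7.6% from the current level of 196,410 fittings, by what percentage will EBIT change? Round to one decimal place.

Total contribution margin = 196,410 × £19.63 = £3,855,528.30.
Subtracting fixed costs: EBIT = £3,855,528.30 − £1,533,200 = £2,322,328.30.
Degree of operating leverage = £3,855,528.30 / £2,322,328.30 = 1.6602.
%ΔEBIT = DOL × %ΔSales = 1.6602 × +7.6% = +12.6%.

+12.6%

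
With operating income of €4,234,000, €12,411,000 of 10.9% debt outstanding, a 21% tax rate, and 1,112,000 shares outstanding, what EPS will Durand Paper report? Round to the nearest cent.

€2.05

Interest = €1,352,799.00, so EBT = €4,234,000 − €1,352,799.00 = €2,881,201.00.
Net income = €2,881,201.00 × (1 − 0.21) = €2,276,148.79.
EPS = €2,276,148.79 ÷ 1,112,000 = €2.05.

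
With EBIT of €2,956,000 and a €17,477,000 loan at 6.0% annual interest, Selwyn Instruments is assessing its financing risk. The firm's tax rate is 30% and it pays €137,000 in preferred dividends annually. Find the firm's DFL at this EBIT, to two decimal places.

Annual interest charges come to €1,048,620.00.
Pre-tax preferred-dividend burden = €137,000 ÷ (1 − 0.30) = €195,714.29.
DFL = EBIT ÷ [EBIT − I − D_p/(1−t)] = €2,956,000 ÷ [€2,956,000 − €1,048,620.00 − €195,714.29] = €2,956,000 ÷ €1,711,665.71 = 1.7270.

1.73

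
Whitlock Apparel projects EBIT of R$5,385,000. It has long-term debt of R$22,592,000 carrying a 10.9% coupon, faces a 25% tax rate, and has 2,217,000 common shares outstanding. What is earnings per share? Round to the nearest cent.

R$0.99

Interest = R$2,462,528.00, so EBT = R$5,385,000 − R$2,462,528.00 = R$2,922,472.00.
After tax at 25%: net income = R$2,922,472.00 × 0.75 = R$2,191,854.00.
EPS = R$2,191,854.00 ÷ 2,217,000 = R$0.99.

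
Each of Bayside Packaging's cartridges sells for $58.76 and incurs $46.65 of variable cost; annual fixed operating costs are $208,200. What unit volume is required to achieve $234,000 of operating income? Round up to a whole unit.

36,516 cartridges

Each unit contributes $58.76 − $46.65 = $12.11.
Required volume = (fixed costs + target profit) ÷ CM = ($208,200 + $234,000) ÷ $12.11 = 36,515.28, so 36,516 cartridges.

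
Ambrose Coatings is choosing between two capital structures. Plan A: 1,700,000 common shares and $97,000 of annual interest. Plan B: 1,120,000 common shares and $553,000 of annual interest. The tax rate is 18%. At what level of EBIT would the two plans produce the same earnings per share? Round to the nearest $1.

$1,433,552

At indifference, (EBIT − 97,000)(1 − t)/1,700,000 = (EBIT − 553,000)(1 − t)/1,120,000.
Cancelling (1 − t) and cross-multiplying: 1,120,000·(EBIT − 97,000) = 1,700,000·(EBIT − 553,000).
EBIT × (1,700,000 − 1,120,000) = 553,000 × 1,700,000 − 97,000 × 1,120,000 = 831,460,000,000, so EBIT = 831,460,000,000 ÷ 580,000 = 1,433,551.72.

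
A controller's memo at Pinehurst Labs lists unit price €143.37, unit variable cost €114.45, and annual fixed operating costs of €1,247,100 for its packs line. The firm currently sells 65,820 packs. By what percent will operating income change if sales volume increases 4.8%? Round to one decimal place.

+13.9%

At 65,820 units, contribution = 65,820 × €28.92 = €1,903,514.40.
Operating income = contribution − fixed costs = €1,903,514.40 − €1,247,100 = €656,414.40.
So DOL = total CM / EBIT = €1,903,514.40 / €656,414.40 = 2.8999.
So EBIT moves 2.8999 × (+4.8%) = +13.9%.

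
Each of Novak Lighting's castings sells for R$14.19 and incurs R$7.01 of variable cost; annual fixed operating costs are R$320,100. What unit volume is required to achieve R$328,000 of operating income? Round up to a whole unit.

90,265 castings

Unit CM = price − variable cost = R$14.19 − R$7.01 = R$7.18.
Units = (FC + target) / CM = (R$320,100 + R$328,000) / R$7.18 = 90,264.62, so 90,265 castings.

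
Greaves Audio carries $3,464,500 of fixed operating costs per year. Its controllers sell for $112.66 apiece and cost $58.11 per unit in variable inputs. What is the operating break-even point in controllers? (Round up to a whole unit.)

63,511 controllers

Unit CM = price − variable cost = $112.66 − $58.11 = $54.55.
Break-even volume = fixed costs ÷ CM per unit = $3,464,500 ÷ $54.55 = 63,510.54, so 63,511 controllers.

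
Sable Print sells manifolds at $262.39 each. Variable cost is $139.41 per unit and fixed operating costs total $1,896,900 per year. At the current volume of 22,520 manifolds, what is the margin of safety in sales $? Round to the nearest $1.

Unit CM = price − variable cost = $262.39 − $139.41 = $122.98. Break-even units = $1,896,900 ÷ $122.98 = 15,424.46; break-even revenue = 15,424.46 × $262.39 = $4,047,223.87.
Current sales = 22,520 × $262.39 = $5,909,022.80.
Margin of safety = $5,909,022.80 − $4,047,223.87 = $1,861,799.

$1,861,799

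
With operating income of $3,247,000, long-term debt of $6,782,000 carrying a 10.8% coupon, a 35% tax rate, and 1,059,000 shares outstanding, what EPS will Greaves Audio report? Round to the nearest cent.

$1.54

Interest = $732,456.00, so EBT = $3,247,000 − $732,456.00 = $2,514,544.00.
After tax at 35%: net income = $2,514,544.00 × 0.65 = $1,634,453.60.
EPS = $1,634,453.60 ÷ 1,059,000 = $1.54.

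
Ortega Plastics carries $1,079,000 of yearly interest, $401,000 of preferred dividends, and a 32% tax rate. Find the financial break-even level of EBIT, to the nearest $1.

Preferred dividends are paid after tax, so their pre-tax equivalent is $401,000 ÷ (1 − 0.32) = $589,705.88.
Financial break-even EBIT = interest + D_p ÷ (1 − t) = $1,079,000 + $589,705.88 = $1,668,705.88.

$1,668,706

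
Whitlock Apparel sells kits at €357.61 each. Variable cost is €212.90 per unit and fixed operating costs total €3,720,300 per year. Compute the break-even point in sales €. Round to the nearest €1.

€9,193,673

CM per unit = €357.61 − €212.90 = €144.71; CM ratio = €144.71 / €357.61 = 0.4047.
Break-even revenue = fixed costs × price ÷ CM = €3,720,300 × €357.61 ÷ €144.71 = €9,193,673.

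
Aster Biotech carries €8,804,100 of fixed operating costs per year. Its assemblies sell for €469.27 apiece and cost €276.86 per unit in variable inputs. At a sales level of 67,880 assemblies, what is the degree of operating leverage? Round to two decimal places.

Contribution at this volume is 67,880 × €192.41 = €13,060,790.80.
Operating income = contribution − fixed costs = €13,060,790.80 − €8,804,100 = €4,256,690.80.
DOL = contribution ÷ EBIT = €13,060,790.80 ÷ €4,256,690.80 = 3.0683.

3.07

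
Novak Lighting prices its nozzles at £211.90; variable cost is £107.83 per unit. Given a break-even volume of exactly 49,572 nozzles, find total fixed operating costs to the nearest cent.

£5,158,958.04

Contribution margin per unit = £211.90 − £107.83 = £104.07.
Fixed costs = break-even units × CM = 49,572 × £104.07 = £5,158,958.04.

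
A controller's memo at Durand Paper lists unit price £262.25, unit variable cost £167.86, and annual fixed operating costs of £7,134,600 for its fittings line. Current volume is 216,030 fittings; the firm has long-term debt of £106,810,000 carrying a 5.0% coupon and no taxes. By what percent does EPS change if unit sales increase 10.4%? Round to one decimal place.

+26.8%

Total contribution margin = 216,030 × £94.39 = £20,391,071.70.
EBIT = £20,391,071.70 − £7,134,600 = £13,256,471.70.
Interest = £5,340,500.00, so EBIT − I = £7,915,971.70.
DCL = total CM / (EBIT − I) = £20,391,071.70 / £7,915,971.70 = 2.5759.
%ΔEPS = DCL × %ΔSales = 2.5759 × +10.4% = +26.8%.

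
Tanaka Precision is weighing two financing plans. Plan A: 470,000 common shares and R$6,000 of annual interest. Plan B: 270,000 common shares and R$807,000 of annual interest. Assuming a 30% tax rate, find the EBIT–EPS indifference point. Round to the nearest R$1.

At indifference, (EBIT − 6,000)(1 − t)/470,000 = (EBIT − 807,000)(1 − t)/270,000.
The (1 − t) factor cancels: (EBIT − 6,000) × 270,000 = (EBIT − 807,000) × 470,000.
EBIT × (470,000 − 270,000) = 807,000 × 470,000 − 6,000 × 270,000 = 377,670,000,000, so EBIT = 377,670,000,000 ÷ 200,000 = 1,888,350.00.

R$1,888,350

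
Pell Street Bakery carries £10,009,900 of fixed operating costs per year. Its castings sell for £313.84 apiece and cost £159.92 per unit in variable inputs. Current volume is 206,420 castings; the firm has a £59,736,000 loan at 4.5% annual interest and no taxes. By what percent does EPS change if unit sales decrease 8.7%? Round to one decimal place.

-14.5%

At 206,420 units, contribution = 206,420 × £153.92 = £31,772,166.40.
Subtracting fixed costs: EBIT = £31,772,166.40 − £10,009,900 = £21,762,266.40.
After interest of £2,688,120.00, pre-tax earnings = £19,074,146.40.
DCL = total CM / (EBIT − I) = £31,772,166.40 / £19,074,146.40 = 1.6657.
EPS therefore changes by 1.6657 × (-8.7%) = -14.5%.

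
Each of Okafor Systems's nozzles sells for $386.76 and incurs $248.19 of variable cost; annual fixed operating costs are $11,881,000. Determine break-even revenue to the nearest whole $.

Contribution margin per unit = $386.76 − $248.19 = $138.57, a CM ratio of $138.57 ÷ $386.76 = 0.3583.
Break-even sales = FC ÷ CM ratio = $11,881,000 × $386.76 / $138.57 = $33,160,825.

$33,160,825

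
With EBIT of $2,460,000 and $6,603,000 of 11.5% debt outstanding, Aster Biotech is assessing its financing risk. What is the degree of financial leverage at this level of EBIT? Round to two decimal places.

1.45

Annual interest charges come to $759,345.00.
Degree of financial leverage = EBIT / (EBIT − interest) = $2,460,000 / $1,700,655.00 = 1.4465.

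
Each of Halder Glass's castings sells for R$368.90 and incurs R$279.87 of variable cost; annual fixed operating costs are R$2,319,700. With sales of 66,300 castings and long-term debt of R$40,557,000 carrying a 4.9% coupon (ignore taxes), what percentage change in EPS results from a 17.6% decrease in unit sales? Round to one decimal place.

-65.1%

Total contribution margin = 66,300 × R$89.03 = R$5,902,689.00.
EBIT = R$5,902,689.00 − R$2,319,700 = R$3,582,989.00.
Interest = R$1,987,293.00, so EBIT − I = R$1,595,696.00.
DCL = total CM / (EBIT − I) = R$5,902,689.00 / R$1,595,696.00 = 3.6991.
EPS therefore changes by 3.6991 × (-17.6%) = -65.1%.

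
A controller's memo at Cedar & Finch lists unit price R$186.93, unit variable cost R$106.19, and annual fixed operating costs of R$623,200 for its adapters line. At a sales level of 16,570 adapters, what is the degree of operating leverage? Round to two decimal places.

1.87

Contribution at this volume is 16,570 × R$80.74 = R$1,337,861.80.
EBIT = R$1,337,861.80 − R$623,200 = R$714,661.80.
So DOL = total CM / EBIT = R$1,337,861.80 / R$714,661.80 = 1.8720.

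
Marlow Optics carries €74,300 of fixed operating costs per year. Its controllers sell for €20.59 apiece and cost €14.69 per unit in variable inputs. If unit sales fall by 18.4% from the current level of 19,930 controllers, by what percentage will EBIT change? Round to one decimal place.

Contribution at this volume is 19,930 × €5.90 = €117,587.00.
Operating income = contribution − fixed costs = €117,587.00 − €74,300 = €43,287.00.
So DOL = total CM / EBIT = €117,587.00 / €43,287.00 = 2.7165.
Operating income changes by 2.7165 × -18.4% = -50.0%.

-50.0%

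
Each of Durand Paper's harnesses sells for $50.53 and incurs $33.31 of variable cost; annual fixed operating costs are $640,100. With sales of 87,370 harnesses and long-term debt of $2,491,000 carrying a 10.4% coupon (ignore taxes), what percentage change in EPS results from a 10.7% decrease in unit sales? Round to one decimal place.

-26.6%

Contribution at this volume is 87,370 × $17.22 = $1,504,511.40.
Subtracting fixed costs: EBIT = $1,504,511.40 − $640,100 = $864,411.40.
After interest of $259,064.00, pre-tax earnings = $605,347.40.
DCL = total CM / (EBIT − I) = $1,504,511.40 / $605,347.40 = 2.4854.
%ΔEPS = DCL × %ΔSales = 2.4854 × -10.7% = -26.6%.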